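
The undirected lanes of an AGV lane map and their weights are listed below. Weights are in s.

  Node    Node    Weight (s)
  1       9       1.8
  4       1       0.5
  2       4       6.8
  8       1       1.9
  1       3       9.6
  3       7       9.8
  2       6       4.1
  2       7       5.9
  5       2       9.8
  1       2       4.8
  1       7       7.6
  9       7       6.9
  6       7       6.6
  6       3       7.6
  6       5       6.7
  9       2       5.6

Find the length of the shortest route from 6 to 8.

Compare a few routes:
6–2–1–8: 4.1+4.8+1.9 = 10.8
6–2–9–1–8: 4.1+5.6+1.8+1.9 = 13.4
6–2–4–1–8: 4.1+6.8+0.5+1.9 = 13.3
Cheapest is 6–2–1–8 at 10.8 s.

10.8 s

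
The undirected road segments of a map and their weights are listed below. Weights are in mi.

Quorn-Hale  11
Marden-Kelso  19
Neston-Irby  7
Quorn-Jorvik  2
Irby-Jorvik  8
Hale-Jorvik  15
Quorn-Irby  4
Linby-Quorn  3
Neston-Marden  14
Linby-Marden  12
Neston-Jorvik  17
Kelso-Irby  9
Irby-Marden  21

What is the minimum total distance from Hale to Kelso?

24 mi

Compare a few routes:
Hale–Jorvik–Quorn–Irby–Kelso: 15+2+4+9 = 30
Hale–Quorn–Jorvik–Irby–Kelso: 11+2+8+9 = 30
Hale–Quorn–Irby–Kelso: 11+4+9 = 24
Hale–Jorvik–Irby–Kelso: 15+8+9 = 32
The minimum is 24 mi via Hale–Quorn–Irby–Kelso.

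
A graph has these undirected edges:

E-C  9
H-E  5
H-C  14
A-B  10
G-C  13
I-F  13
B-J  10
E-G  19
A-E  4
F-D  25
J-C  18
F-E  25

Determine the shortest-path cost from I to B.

52

Settle nodes by increasing distance from I:
I: 0
F: 13  (via I)
D: 38  (via F)
E: 38  (via F)
A: 42  (via E)
H: 43  (via E)
C: 47  (via E)
B: 52  (via A)
Shortest route: I → F → E → A → B = 52.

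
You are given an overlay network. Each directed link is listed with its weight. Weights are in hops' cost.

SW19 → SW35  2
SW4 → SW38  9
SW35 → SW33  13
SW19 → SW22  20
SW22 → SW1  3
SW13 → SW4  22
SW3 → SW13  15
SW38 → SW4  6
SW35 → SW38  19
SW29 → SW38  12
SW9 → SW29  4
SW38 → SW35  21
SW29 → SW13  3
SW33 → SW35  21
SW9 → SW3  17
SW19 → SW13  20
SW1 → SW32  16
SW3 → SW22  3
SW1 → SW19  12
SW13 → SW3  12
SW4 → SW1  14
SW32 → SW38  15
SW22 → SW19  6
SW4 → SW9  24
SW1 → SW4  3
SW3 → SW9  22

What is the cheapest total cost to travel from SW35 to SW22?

69 hops' cost

Running Dijkstra from SW35:
SW35: 0
SW33: 13  (via SW35)
SW38: 19  (via SW35)
SW4: 25  (via SW38)
SW1: 39  (via SW4)
SW9: 49  (via SW4)
SW19: 51  (via SW1)
SW29: 53  (via SW9)
SW32: 55  (via SW1)
SW13: 56  (via SW29)
SW3: 66  (via SW9)
SW22: 69  (via SW3)
Shortest route: SW35–SW38–SW4–SW9–SW3–SW22 = 69 hops' cost.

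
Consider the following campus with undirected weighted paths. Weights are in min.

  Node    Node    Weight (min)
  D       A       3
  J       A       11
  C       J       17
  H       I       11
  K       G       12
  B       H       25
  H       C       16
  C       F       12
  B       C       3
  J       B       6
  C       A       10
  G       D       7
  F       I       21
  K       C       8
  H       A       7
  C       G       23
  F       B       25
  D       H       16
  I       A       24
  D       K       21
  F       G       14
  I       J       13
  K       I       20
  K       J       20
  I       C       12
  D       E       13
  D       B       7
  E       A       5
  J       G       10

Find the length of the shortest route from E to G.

Candidate routes:
E–D–G: 13+7 = 20
E–A–D–B–J–G: 5+3+7+6+10 = 31
E–A–J–G: 5+11+10 = 26
E–A–D–G: 5+3+7 = 15
The minimum is 15 min via E–A–D–G.

15 min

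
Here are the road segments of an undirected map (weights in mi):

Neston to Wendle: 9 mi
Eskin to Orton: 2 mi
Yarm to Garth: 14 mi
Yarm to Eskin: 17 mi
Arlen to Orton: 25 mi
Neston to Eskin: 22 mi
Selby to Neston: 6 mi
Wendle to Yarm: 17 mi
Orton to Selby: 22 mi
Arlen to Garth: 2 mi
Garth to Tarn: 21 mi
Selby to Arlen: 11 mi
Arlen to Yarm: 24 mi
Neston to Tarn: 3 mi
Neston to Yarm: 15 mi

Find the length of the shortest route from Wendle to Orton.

Running Dijkstra from Wendle:
Wendle: 0
Neston: 9  (via Wendle)
Tarn: 12  (via Neston)
Selby: 15  (via Neston)
Yarm: 17  (via Wendle)
Arlen: 26  (via Selby)
Garth: 28  (via Arlen)
Eskin: 31  (via Neston)
Orton: 33  (via Eskin)
Shortest route: Wendle → Neston → Eskin → Orton = 33 mi.

33 mi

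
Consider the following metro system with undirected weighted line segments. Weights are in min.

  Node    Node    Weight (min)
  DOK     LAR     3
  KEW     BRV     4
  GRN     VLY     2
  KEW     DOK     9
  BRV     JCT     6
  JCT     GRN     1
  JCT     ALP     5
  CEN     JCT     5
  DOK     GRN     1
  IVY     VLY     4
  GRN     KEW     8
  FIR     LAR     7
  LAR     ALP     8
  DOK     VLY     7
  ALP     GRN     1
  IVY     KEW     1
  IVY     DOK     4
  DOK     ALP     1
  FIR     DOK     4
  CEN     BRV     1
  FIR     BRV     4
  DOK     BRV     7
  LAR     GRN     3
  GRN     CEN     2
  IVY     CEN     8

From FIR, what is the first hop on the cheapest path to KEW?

Enumerating some paths:
FIR - DOK - GRN - CEN - BRV - KEW: 4+1+2+1+4 = 12
FIR - DOK - GRN - VLY - IVY - KEW: 4+1+2+4+1 = 12
FIR - BRV - KEW: 4+4 = 8
FIR - DOK - IVY - KEW: 4+4+1 = 9
The minimum is 8 min via FIR - BRV - KEW.
So from FIR the first move is to BRV.

BRV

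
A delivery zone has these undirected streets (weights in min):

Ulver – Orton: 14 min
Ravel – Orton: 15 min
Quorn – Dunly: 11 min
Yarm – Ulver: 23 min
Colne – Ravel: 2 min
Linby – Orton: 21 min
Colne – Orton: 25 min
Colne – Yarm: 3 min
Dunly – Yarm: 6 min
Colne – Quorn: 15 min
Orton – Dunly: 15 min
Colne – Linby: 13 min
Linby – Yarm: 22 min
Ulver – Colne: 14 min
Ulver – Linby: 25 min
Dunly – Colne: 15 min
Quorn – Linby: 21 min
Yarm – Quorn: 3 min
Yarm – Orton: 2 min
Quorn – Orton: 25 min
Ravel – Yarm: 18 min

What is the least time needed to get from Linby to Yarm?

16 min

Running Dijkstra from Linby:
Linby: 0
Colne: 13  (via Linby)
Ravel: 15  (via Colne)
Yarm: 16  (via Colne)
Shortest route: Linby–Colne–Yarm = 16 min.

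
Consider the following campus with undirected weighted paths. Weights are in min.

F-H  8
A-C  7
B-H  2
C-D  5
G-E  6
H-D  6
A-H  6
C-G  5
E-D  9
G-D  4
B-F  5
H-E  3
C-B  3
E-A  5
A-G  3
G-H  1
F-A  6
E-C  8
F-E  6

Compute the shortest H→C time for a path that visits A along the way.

Best H to A: H → G → A costing 4
Shortest A→C: A → C = 7
Total via A: 4 + 7 = 11 min.

11 min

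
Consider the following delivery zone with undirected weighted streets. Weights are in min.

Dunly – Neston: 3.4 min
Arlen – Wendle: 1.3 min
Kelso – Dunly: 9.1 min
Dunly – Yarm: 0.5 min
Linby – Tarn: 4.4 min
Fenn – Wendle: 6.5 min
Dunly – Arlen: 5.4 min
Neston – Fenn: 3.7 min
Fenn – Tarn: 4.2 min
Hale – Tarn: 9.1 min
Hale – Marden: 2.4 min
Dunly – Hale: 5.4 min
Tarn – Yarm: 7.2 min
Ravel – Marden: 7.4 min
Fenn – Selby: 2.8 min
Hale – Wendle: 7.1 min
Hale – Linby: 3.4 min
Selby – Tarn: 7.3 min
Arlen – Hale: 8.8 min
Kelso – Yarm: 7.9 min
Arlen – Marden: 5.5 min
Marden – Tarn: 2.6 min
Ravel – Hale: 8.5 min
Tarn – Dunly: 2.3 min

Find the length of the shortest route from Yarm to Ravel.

12.8 min

Enumerating some paths:
Yarm → Dunly → Tarn → Marden → Ravel: 0.5+2.3+2.6+7.4 = 12.8
Yarm → Dunly → Hale → Ravel: 0.5+5.4+8.5 = 14.4
Cheapest is Yarm → Dunly → Tarn → Marden → Ravel at 12.8 min.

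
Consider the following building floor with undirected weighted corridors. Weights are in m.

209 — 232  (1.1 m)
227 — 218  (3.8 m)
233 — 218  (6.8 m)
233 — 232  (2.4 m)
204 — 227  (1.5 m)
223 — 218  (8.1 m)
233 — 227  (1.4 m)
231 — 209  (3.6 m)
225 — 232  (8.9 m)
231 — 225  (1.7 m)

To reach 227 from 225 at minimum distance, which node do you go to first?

231

Enumerating some paths:
225 → 231 → 209 → 232 → 233 → 227: 1.7+3.6+1.1+2.4+1.4 = 10.2
225 → 232 → 233 → 227: 8.9+2.4+1.4 = 12.7
The minimum is 10.2 m via 225 → 231 → 209 → 232 → 233 → 227.
So from 225 the first move is to 231.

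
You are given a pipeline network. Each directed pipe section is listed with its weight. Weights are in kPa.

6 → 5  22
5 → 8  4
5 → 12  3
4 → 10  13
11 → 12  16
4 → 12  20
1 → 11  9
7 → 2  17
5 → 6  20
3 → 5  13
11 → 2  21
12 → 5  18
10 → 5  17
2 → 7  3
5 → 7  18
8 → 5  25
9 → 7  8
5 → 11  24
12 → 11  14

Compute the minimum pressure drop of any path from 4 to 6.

Candidate routes:
4 → 10 → 5 → 6: 13+17+20 = 50
4 → 12 → 5 → 6: 20+18+20 = 58
The minimum is 50 kPa via 4 → 10 → 5 → 6.

50 kPa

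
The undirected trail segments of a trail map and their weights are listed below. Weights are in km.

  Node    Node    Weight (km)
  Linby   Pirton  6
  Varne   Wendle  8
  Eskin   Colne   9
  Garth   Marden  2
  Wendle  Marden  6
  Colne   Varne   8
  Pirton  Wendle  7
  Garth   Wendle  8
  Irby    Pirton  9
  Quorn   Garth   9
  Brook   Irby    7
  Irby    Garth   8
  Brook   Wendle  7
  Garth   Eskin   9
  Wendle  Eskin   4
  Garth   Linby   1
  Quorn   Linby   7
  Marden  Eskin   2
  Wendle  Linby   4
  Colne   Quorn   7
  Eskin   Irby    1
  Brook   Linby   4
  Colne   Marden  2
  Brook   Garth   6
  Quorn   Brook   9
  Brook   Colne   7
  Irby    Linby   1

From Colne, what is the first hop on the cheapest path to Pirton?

Marden

Candidate routes:
Colne → Marden → Eskin → Irby → Pirton: 2+2+1+9 = 14
Colne → Marden → Garth → Linby → Pirton: 2+2+1+6 = 11
Colne → Marden → Eskin → Irby → Linby → Pirton: 2+2+1+1+6 = 12
Colne → Marden → Eskin → Wendle → Pirton: 2+2+4+7 = 15
Cheapest is Colne → Marden → Garth → Linby → Pirton at 11 km.
So from Colne the first move is to Marden.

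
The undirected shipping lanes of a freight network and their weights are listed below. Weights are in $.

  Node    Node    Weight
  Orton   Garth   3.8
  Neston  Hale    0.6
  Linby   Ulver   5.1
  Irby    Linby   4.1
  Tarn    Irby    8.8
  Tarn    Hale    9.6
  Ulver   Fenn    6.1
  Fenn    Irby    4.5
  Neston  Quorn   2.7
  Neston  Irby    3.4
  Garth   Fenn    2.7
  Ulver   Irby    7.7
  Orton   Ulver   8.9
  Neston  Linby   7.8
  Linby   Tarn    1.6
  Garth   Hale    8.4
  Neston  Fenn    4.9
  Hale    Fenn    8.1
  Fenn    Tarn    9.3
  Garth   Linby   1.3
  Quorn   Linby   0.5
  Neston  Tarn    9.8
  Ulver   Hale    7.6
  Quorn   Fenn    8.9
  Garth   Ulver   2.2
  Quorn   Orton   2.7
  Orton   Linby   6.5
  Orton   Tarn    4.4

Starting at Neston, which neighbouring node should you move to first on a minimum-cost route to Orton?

Candidate routes:
Neston–Quorn–Orton: 2.7+2.7 = 5.4
Neston–Quorn–Linby–Tarn–Orton: 2.7+0.5+1.6+4.4 = 9.2
Neston–Quorn–Linby–Garth–Orton: 2.7+0.5+1.3+3.8 = 8.3
Cheapest is Neston–Quorn–Orton at $5.4.
So from Neston the first move is to Quorn.

Quorn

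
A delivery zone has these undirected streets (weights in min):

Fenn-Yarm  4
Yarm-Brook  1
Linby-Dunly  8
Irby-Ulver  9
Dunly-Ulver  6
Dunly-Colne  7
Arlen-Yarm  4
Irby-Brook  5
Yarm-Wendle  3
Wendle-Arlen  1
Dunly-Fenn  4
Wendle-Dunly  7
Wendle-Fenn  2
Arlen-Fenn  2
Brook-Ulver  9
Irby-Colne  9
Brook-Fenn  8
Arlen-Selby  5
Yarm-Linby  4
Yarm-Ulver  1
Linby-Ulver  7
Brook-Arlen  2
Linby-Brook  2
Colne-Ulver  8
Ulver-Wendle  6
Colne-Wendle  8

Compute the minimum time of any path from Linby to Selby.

9 min

Shortest distances from Linby:
Linby: 0
Brook: 2  (via Linby)
Yarm: 3  (via Brook)
Ulver: 4  (via Yarm)
Arlen: 4  (via Brook)
Wendle: 5  (via Arlen)
Fenn: 6  (via Arlen)
Irby: 7  (via Brook)
Dunly: 8  (via Linby)
Selby: 9  (via Arlen)
Shortest route: Linby–Brook–Arlen–Selby = 9 min.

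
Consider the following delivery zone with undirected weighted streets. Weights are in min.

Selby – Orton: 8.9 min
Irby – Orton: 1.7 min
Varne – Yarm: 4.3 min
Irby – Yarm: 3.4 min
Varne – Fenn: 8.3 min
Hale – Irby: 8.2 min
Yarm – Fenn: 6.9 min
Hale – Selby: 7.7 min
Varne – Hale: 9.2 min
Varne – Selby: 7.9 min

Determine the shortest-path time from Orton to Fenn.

12 min

Compare a few routes:
Orton - Irby - Yarm - Fenn: 1.7+3.4+6.9 = 12
Orton - Irby - Yarm - Varne - Fenn: 1.7+3.4+4.3+8.3 = 17.7
The minimum is 12 min via Orton - Irby - Yarm - Fenn.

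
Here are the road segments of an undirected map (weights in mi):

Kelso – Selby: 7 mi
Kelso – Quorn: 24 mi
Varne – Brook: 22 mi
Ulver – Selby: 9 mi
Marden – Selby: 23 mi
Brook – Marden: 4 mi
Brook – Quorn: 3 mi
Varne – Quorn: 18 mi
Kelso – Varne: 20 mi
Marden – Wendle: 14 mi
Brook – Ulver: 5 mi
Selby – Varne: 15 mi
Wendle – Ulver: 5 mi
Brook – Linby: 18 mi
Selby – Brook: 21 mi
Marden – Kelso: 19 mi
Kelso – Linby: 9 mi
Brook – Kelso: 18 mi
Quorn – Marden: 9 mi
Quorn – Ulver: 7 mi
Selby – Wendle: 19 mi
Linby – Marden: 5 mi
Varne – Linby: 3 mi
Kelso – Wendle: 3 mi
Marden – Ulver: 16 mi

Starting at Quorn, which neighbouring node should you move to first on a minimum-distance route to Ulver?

Candidate routes:
Quorn–Ulver: 7 = 7
Quorn–Brook–Ulver: 3+5 = 8
Cheapest is Quorn–Ulver at 7 mi.
So from Quorn the first move is to Ulver.

Ulver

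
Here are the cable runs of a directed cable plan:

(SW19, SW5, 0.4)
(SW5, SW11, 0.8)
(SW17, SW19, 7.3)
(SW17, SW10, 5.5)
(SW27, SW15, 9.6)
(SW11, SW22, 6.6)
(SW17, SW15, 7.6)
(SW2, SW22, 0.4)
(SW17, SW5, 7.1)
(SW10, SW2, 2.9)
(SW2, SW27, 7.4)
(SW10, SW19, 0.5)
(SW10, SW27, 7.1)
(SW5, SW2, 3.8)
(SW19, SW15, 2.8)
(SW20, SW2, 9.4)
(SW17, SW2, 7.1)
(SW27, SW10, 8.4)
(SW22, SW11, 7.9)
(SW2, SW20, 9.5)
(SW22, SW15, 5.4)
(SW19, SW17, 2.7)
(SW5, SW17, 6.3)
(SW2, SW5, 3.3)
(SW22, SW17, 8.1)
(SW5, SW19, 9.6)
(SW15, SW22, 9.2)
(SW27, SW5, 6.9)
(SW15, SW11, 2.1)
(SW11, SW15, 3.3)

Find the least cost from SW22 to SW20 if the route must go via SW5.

27.8

Shortest SW22→SW5: SW22 → SW17 → SW10 → SW19 → SW5 = 14.5
Shortest SW5→SW20: SW5 → SW2 → SW20 = 13.3
Total via SW5: 14.5 + 13.3 = 27.8.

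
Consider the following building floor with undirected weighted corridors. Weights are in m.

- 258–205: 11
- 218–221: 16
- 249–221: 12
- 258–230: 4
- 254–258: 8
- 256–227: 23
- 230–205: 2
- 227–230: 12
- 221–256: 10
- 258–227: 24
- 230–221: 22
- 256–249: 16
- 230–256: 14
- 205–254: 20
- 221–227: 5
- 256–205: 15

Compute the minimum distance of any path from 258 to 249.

33 m

Running Dijkstra from 258:
258: 0
230: 4  (via 258)
205: 6  (via 230)
254: 8  (via 258)
227: 16  (via 230)
256: 18  (via 230)
221: 21  (via 227)
249: 33  (via 221)
Shortest route: 258 → 230 → 227 → 221 → 249 = 33 m.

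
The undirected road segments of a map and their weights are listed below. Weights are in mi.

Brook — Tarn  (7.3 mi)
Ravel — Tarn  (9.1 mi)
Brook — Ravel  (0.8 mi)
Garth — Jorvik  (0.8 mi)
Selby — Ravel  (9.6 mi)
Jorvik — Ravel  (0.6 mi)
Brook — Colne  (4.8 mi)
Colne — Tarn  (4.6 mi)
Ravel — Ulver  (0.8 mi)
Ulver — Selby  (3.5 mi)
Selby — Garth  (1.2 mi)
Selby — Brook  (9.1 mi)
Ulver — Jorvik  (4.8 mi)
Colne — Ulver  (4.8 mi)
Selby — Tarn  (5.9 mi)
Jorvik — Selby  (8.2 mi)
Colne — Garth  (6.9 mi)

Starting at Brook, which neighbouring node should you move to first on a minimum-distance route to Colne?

Colne

Candidate routes:
Brook - Colne: 4.8 = 4.8
Brook - Ravel - Ulver - Colne: 0.8+0.8+4.8 = 6.4
Brook - Ravel - Jorvik - Garth - Colne: 0.8+0.6+0.8+6.9 = 9.1
Cheapest is Brook - Colne at 4.8 mi.
So from Brook the first move is to Colne.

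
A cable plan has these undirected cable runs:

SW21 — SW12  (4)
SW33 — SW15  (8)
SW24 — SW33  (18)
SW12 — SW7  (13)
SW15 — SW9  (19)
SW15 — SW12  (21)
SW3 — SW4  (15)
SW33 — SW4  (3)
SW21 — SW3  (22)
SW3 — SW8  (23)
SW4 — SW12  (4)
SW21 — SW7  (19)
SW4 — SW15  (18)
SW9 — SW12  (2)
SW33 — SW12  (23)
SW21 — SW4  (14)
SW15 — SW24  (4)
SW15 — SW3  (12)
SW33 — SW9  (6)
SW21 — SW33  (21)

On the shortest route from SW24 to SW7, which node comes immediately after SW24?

Compare a few routes:
SW24 - SW15 - SW9 - SW12 - SW7: 4+19+2+13 = 38
SW24 - SW15 - SW33 - SW4 - SW12 - SW7: 4+8+3+4+13 = 32
SW24 - SW33 - SW4 - SW12 - SW7: 18+3+4+13 = 38
SW24 - SW15 - SW33 - SW9 - SW12 - SW7: 4+8+6+2+13 = 33
Cheapest is SW24 - SW15 - SW33 - SW4 - SW12 - SW7 at 32.
So from SW24 the first move is to SW15.

SW15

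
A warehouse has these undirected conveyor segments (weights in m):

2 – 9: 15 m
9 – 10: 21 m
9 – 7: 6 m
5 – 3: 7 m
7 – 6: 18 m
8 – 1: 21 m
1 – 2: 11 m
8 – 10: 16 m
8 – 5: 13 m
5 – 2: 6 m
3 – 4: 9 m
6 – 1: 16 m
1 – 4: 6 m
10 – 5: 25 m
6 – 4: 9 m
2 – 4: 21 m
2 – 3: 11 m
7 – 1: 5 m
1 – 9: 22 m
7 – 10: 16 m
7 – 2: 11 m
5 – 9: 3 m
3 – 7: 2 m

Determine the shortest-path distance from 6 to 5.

25 m

Compare a few routes:
6 - 7 - 3 - 5: 18+2+7 = 27
6 - 4 - 3 - 7 - 9 - 5: 9+9+2+6+3 = 29
6 - 7 - 9 - 5: 18+6+3 = 27
6 - 4 - 3 - 5: 9+9+7 = 25
The minimum is 25 m via 6 - 4 - 3 - 5.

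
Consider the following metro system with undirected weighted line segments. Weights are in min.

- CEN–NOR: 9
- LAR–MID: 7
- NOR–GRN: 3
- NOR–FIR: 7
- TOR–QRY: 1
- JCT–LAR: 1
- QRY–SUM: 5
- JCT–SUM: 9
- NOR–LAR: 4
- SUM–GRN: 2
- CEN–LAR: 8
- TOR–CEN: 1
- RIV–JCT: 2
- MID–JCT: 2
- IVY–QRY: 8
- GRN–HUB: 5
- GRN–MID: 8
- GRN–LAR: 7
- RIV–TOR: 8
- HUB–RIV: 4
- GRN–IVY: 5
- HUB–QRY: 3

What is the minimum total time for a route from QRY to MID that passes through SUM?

15 min

Shortest QRY→SUM: QRY–SUM = 5
Best SUM to MID: SUM–GRN–MID costing 10
Total via SUM: 5 + 10 = 15 min.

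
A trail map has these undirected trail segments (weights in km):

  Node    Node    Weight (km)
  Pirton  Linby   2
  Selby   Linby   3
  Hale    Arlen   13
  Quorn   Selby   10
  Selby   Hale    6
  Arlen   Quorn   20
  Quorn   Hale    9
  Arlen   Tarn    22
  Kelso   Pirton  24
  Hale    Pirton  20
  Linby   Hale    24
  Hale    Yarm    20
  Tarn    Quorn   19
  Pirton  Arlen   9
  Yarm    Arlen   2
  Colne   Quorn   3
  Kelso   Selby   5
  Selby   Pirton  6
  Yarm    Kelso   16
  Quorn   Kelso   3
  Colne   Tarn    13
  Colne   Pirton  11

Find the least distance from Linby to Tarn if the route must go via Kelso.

Shortest Linby→Kelso: Linby–Selby–Kelso = 8
Shortest Kelso→Tarn: Kelso–Quorn–Colne–Tarn = 19
Total via Kelso: 8 + 19 = 27 km.

27 km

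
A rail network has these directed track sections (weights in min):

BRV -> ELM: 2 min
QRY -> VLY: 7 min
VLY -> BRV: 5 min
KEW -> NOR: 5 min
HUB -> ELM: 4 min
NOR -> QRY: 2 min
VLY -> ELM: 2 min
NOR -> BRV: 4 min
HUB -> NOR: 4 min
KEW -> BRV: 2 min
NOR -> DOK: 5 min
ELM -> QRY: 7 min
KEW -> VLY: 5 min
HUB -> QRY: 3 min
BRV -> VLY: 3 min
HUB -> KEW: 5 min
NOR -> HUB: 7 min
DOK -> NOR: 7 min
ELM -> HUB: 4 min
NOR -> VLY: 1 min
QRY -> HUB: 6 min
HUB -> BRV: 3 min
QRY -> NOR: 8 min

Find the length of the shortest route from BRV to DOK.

Settle nodes by increasing distance from BRV:
BRV: 0
ELM: 2  (via BRV)
VLY: 3  (via BRV)
HUB: 6  (via ELM)
QRY: 9  (via ELM)
NOR: 10  (via HUB)
KEW: 11  (via HUB)
DOK: 15  (via NOR)
Shortest route: BRV–ELM–HUB–NOR–DOK = 15 min.

15 min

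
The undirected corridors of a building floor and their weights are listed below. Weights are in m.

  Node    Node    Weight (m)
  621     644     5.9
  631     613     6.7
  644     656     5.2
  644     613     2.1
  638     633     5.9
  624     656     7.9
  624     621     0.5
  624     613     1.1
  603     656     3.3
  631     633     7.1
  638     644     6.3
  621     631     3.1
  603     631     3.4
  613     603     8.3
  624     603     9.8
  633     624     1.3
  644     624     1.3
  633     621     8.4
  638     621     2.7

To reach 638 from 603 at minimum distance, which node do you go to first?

Enumerating some paths:
603–656–644–624–621–638: 3.3+5.2+1.3+0.5+2.7 = 13
603–631–621–638: 3.4+3.1+2.7 = 9.2
603–613–624–621–638: 8.3+1.1+0.5+2.7 = 12.6
Cheapest is 603–631–621–638 at 9.2 m.
So from 603 the first move is to 631.

631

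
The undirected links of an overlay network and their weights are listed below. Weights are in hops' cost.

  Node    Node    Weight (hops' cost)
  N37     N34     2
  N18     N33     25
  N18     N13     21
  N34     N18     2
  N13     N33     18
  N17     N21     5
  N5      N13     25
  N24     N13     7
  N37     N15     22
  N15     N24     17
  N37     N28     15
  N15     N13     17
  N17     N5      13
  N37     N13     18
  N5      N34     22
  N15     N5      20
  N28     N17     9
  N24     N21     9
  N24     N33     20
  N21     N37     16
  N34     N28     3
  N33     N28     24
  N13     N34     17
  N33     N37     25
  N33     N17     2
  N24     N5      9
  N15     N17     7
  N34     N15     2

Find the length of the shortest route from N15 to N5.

Enumerating some paths:
N15 - N5: 20 = 20
N15 - N34 - N5: 2+22 = 24
Cheapest is N15 - N5 at 20 hops' cost.

20 hops' cost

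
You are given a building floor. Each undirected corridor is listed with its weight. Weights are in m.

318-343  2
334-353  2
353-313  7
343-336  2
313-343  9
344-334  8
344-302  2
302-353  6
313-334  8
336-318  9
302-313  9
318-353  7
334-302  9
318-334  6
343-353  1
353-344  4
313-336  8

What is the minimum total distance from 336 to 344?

7 m

Settle nodes by increasing distance from 336:
336: 0
343: 2  (via 336)
353: 3  (via 343)
318: 4  (via 343)
334: 5  (via 353)
344: 7  (via 353)
Shortest route: 336–343–353–344 = 7 m.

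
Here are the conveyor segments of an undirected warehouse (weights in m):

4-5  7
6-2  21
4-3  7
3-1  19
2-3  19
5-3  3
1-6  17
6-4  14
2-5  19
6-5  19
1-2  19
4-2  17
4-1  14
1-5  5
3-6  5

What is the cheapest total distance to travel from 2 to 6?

Compare a few routes:
2–6: 21 = 21
2–3–6: 19+5 = 24
The minimum is 21 m via 2–6.

21 m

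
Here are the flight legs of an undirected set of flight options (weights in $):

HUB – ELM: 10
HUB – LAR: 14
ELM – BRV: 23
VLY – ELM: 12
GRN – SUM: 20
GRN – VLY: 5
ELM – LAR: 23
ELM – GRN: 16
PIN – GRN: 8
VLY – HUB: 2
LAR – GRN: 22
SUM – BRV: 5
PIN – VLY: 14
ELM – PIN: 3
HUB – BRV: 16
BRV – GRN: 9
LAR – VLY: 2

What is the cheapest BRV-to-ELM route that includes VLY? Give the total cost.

Best BRV to VLY: BRV–GRN–VLY costing 14
Shortest VLY→ELM: VLY–ELM = 12
Total via VLY: 14 + 12 = $26.

$26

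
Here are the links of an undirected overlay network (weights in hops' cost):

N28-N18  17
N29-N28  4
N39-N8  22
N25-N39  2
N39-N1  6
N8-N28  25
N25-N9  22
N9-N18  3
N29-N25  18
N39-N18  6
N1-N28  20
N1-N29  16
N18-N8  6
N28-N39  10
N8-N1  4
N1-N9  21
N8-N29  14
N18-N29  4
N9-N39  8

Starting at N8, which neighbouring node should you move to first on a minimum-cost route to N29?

N18

Compare a few routes:
N8 → N1 → N29: 4+16 = 20
N8 → N18 → N29: 6+4 = 10
N8 → N29: 14 = 14
The minimum is 10 hops' cost via N8 → N18 → N29.
So from N8 the first move is to N18.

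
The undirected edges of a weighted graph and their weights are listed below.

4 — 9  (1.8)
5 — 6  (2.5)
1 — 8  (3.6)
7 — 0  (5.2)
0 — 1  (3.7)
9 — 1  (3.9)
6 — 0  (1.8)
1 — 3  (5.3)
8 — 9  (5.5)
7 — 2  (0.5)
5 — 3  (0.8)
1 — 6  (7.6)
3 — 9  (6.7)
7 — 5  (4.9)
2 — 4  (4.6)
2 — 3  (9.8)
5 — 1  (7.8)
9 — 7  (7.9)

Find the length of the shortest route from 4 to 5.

9.3

Running Dijkstra from 4:
4: 0
9: 1.8  (via 4)
2: 4.6  (via 4)
7: 5.1  (via 2)
1: 5.7  (via 9)
8: 7.3  (via 9)
3: 8.5  (via 9)
5: 9.3  (via 3)
Shortest route: 4–9–3–5 = 9.3.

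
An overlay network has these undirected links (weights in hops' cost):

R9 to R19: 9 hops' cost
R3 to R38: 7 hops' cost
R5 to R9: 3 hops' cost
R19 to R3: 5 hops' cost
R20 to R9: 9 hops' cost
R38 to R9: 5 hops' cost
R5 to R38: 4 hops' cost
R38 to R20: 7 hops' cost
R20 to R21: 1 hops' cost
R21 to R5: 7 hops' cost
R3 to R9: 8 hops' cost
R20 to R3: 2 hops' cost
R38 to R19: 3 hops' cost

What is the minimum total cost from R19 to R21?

Running Dijkstra from R19:
R19: 0
R38: 3  (via R19)
R3: 5  (via R19)
R20: 7  (via R3)
R5: 7  (via R38)
R9: 8  (via R38)
R21: 8  (via R20)
Shortest route: R19–R3–R20–R21 = 8 hops' cost.

8 hops' cost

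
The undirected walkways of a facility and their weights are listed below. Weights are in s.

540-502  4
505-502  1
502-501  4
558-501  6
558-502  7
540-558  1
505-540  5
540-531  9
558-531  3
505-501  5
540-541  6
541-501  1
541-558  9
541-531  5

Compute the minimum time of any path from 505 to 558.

6 s

Shortest distances from 505:
505: 0
502: 1  (via 505)
540: 5  (via 505)
501: 5  (via 505)
558: 6  (via 540)
Shortest route: 505–540–558 = 6 s.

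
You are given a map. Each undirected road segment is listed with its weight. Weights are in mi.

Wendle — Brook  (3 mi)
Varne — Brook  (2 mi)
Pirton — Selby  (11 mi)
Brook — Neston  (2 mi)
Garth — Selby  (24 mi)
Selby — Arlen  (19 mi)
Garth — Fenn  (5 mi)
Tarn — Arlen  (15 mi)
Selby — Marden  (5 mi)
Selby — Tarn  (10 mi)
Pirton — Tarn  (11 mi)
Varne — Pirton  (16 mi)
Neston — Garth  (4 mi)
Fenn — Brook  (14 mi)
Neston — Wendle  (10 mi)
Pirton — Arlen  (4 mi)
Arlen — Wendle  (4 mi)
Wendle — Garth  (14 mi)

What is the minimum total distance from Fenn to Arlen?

18 mi

Compare a few routes:
Fenn - Garth - Neston - Brook - Wendle - Arlen: 5+4+2+3+4 = 18
Fenn - Garth - Neston - Wendle - Arlen: 5+4+10+4 = 23
Fenn - Brook - Wendle - Arlen: 14+3+4 = 21
The minimum is 18 mi via Fenn - Garth - Neston - Brook - Wendle - Arlen.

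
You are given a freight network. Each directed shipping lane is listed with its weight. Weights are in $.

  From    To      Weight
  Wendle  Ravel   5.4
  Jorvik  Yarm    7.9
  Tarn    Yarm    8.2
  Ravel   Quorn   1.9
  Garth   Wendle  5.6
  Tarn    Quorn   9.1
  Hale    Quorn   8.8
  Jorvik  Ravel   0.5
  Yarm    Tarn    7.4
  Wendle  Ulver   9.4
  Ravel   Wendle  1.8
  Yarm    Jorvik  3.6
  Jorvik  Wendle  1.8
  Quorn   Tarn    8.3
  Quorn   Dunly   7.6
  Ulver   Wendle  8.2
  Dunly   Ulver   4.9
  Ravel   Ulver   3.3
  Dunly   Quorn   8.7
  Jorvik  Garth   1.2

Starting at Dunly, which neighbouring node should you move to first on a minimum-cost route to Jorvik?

Candidate routes:
Dunly → Quorn → Tarn → Yarm → Jorvik: 8.7+8.3+8.2+3.6 = 28.8
Dunly → Ulver → Wendle → Ravel → Quorn → Tarn → Yarm → Jorvik: 4.9+8.2+5.4+1.9+8.3+8.2+3.6 = 40.5
The minimum is $28.8 via Dunly → Quorn → Tarn → Yarm → Jorvik.
So from Dunly the first move is to Quorn.

Quorn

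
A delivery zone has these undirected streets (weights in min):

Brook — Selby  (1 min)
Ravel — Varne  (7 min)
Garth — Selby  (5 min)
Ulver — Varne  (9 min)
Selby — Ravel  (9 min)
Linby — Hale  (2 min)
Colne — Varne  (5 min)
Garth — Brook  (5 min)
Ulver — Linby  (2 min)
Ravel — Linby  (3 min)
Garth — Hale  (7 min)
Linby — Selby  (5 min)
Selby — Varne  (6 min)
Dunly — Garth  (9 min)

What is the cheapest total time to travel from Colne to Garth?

16 min

Settle nodes by increasing distance from Colne:
Colne: 0
Varne: 5  (via Colne)
Selby: 11  (via Varne)
Ravel: 12  (via Varne)
Brook: 12  (via Selby)
Ulver: 14  (via Varne)
Linby: 15  (via Ravel)
Garth: 16  (via Selby)
Shortest route: Colne–Varne–Selby–Garth = 16 min.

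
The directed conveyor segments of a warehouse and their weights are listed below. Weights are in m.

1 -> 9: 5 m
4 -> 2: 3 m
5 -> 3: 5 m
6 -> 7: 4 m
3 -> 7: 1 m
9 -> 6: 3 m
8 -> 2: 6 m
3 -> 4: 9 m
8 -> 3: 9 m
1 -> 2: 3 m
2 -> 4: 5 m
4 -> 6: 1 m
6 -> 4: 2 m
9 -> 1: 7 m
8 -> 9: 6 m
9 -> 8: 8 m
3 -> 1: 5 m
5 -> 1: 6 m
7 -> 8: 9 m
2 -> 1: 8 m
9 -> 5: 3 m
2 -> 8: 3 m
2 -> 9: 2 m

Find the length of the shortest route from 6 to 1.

Compare a few routes:
6 → 4 → 2 → 1: 2+3+8 = 13
6 → 4 → 2 → 9 → 1: 2+3+2+7 = 14
Cheapest is 6 → 4 → 2 → 1 at 13 m.

13 m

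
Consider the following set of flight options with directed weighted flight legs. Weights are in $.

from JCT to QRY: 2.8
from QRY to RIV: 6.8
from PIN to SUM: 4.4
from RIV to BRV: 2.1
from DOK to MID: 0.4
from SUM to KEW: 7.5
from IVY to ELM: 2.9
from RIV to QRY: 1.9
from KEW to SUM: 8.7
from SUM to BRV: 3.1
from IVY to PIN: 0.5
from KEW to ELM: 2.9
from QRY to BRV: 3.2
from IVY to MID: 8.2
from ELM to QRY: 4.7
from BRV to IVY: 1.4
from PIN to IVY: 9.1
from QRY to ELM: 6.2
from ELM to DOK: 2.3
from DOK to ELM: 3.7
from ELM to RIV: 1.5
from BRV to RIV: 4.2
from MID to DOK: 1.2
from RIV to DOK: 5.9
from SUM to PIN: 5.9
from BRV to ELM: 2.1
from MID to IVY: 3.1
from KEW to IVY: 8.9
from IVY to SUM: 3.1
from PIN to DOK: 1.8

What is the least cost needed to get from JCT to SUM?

$10.5

Compare a few routes:
JCT → QRY → BRV → IVY → SUM: 2.8+3.2+1.4+3.1 = 10.5
JCT → QRY → BRV → IVY → PIN → SUM: 2.8+3.2+1.4+0.5+4.4 = 12.3
The minimum is $10.5 via JCT → QRY → BRV → IVY → SUM.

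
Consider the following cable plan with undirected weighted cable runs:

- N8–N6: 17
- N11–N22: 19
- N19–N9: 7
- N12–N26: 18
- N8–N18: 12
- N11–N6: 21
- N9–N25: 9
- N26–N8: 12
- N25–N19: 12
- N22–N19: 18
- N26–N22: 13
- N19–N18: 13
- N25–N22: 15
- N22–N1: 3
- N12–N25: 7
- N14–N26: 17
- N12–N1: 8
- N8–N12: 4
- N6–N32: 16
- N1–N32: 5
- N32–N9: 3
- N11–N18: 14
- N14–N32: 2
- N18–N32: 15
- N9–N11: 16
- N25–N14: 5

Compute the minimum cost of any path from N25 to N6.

Running Dijkstra from N25:
N25: 0
N14: 5  (via N25)
N32: 7  (via N14)
N12: 7  (via N25)
N9: 9  (via N25)
N8: 11  (via N12)
N1: 12  (via N32)
N19: 12  (via N25)
N22: 15  (via N25)
N18: 22  (via N32)
N26: 22  (via N14)
N6: 23  (via N32)
Shortest route: N25 → N14 → N32 → N6 = 23.

23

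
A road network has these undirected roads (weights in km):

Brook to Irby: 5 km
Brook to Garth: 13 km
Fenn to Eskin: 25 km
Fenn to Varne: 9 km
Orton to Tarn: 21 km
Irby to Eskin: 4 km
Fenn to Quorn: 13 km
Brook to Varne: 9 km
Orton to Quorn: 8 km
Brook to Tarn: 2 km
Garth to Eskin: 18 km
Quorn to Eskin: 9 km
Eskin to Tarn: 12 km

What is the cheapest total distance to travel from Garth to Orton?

Shortest distances from Garth:
Garth: 0
Brook: 13  (via Garth)
Tarn: 15  (via Brook)
Irby: 18  (via Brook)
Eskin: 18  (via Garth)
Varne: 22  (via Brook)
Quorn: 27  (via Eskin)
Fenn: 31  (via Varne)
Orton: 35  (via Quorn)
Shortest route: Garth–Eskin–Quorn–Orton = 35 km.

35 km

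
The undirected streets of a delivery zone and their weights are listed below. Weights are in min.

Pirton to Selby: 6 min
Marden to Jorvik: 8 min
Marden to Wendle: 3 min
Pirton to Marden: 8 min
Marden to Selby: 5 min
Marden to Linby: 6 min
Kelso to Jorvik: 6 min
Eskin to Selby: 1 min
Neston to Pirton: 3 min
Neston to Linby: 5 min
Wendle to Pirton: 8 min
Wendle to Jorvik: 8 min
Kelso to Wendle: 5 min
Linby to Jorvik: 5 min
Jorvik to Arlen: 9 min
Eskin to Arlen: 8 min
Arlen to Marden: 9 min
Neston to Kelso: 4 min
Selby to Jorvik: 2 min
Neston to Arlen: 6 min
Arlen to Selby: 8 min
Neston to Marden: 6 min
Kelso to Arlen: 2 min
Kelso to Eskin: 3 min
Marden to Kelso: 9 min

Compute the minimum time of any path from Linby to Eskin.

8 min

Settle nodes by increasing distance from Linby:
Linby: 0
Jorvik: 5  (via Linby)
Neston: 5  (via Linby)
Marden: 6  (via Linby)
Selby: 7  (via Jorvik)
Pirton: 8  (via Neston)
Eskin: 8  (via Selby)
Shortest route: Linby → Jorvik → Selby → Eskin = 8 min.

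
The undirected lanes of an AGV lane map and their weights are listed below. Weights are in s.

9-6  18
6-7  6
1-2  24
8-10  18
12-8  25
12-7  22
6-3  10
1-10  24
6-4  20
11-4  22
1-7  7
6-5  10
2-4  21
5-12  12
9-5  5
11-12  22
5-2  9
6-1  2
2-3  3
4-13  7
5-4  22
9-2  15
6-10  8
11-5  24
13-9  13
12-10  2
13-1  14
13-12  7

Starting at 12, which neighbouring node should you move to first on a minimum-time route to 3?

Candidate routes:
12 → 10 → 6 → 5 → 2 → 3: 2+8+10+9+3 = 32
12 → 10 → 6 → 3: 2+8+10 = 20
12 → 5 → 2 → 3: 12+9+3 = 24
12 → 5 → 6 → 3: 12+10+10 = 32
Cheapest is 12 → 10 → 6 → 3 at 20 s.
So from 12 the first move is to 10.

10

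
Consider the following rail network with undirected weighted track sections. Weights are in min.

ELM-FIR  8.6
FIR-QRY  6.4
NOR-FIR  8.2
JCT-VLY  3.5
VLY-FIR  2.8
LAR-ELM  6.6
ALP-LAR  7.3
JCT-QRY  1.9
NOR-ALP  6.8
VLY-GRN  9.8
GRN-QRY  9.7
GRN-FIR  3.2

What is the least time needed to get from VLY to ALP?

17.8 min

Compare a few routes:
VLY–FIR–ELM–LAR–ALP: 2.8+8.6+6.6+7.3 = 25.3
VLY–JCT–QRY–FIR–NOR–ALP: 3.5+1.9+6.4+8.2+6.8 = 26.8
VLY–FIR–NOR–ALP: 2.8+8.2+6.8 = 17.8
The minimum is 17.8 min via VLY–FIR–NOR–ALP.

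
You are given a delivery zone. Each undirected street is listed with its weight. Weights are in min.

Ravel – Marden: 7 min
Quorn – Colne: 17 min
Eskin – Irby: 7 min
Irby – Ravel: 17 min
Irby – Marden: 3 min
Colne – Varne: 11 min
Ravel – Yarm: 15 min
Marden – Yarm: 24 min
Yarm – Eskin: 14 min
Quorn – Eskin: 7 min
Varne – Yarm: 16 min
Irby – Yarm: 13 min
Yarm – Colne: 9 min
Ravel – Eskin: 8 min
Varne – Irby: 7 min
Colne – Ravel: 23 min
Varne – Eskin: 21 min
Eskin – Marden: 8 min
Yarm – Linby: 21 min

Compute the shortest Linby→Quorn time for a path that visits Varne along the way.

58 min

Best Linby to Varne: Linby–Yarm–Varne costing 37
Shortest Varne→Quorn: Varne–Irby–Eskin–Quorn = 21
Total via Varne: 37 + 21 = 58 min.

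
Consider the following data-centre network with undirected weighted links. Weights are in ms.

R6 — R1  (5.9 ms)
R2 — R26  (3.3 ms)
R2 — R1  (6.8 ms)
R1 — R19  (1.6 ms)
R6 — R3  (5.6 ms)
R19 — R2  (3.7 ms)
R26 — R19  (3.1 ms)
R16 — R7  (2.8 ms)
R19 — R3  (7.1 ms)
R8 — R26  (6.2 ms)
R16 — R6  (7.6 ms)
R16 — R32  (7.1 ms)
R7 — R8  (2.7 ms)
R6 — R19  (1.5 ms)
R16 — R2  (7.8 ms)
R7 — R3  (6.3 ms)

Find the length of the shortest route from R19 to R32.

16.2 ms

Running Dijkstra from R19:
R19: 0
R6: 1.5  (via R19)
R1: 1.6  (via R19)
R26: 3.1  (via R19)
R2: 3.7  (via R19)
R3: 7.1  (via R19)
R16: 9.1  (via R6)
R8: 9.3  (via R26)
R7: 11.9  (via R16)
R32: 16.2  (via R16)
Shortest route: R19–R6–R16–R32 = 16.2 ms.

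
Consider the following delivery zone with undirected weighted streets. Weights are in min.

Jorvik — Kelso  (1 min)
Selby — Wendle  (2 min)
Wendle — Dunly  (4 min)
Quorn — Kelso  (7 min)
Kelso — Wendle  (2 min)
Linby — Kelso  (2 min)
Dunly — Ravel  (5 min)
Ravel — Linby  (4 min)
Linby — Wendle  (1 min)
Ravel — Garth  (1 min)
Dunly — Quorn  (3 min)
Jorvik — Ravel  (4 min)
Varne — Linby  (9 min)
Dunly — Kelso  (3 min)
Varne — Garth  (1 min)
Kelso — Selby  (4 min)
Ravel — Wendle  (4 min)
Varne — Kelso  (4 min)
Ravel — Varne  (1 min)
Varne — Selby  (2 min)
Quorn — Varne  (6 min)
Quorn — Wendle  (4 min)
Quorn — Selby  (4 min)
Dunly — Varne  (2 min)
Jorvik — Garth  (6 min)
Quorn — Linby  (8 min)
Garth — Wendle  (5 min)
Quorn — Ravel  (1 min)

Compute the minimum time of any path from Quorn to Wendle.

Settle nodes by increasing distance from Quorn:
Quorn: 0
Ravel: 1  (via Quorn)
Varne: 2  (via Ravel)
Garth: 2  (via Ravel)
Dunly: 3  (via Quorn)
Wendle: 4  (via Quorn)
Shortest route: Quorn → Wendle = 4 min.

4 min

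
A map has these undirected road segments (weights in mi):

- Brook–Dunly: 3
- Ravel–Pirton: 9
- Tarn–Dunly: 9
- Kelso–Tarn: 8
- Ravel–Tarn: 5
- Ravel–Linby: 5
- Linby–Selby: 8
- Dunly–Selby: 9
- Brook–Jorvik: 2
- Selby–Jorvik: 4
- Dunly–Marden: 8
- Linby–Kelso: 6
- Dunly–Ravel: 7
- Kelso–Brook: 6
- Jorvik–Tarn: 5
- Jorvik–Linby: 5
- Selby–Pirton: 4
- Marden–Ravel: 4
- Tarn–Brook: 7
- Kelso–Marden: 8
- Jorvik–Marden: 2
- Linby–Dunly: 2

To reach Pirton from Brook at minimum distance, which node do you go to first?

Enumerating some paths:
Brook - Jorvik - Selby - Pirton: 2+4+4 = 10
Brook - Dunly - Selby - Pirton: 3+9+4 = 16
The minimum is 10 mi via Brook - Jorvik - Selby - Pirton.
So from Brook the first move is to Jorvik.

Jorvik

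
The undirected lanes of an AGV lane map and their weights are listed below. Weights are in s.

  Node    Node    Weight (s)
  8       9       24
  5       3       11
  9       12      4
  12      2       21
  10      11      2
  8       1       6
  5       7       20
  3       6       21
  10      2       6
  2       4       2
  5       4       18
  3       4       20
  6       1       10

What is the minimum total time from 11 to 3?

30 s

Enumerating some paths:
11–10–2–4–5–3: 2+6+2+18+11 = 39
11–10–2–4–3: 2+6+2+20 = 30
Cheapest is 11–10–2–4–3 at 30 s.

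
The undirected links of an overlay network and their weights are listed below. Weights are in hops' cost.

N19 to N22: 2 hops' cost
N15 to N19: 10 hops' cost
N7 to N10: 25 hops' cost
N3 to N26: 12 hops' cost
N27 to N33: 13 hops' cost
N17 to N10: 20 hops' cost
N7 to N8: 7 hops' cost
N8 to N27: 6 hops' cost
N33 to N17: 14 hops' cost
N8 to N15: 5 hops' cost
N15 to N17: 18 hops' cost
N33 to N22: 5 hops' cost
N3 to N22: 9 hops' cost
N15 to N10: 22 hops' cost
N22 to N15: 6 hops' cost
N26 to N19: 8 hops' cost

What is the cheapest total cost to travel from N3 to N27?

26 hops' cost

Enumerating some paths:
N3 → N22 → N15 → N8 → N27: 9+6+5+6 = 26
N3 → N22 → N33 → N27: 9+5+13 = 27
N3 → N22 → N19 → N15 → N8 → N27: 9+2+10+5+6 = 32
The minimum is 26 hops' cost via N3 → N22 → N15 → N8 → N27.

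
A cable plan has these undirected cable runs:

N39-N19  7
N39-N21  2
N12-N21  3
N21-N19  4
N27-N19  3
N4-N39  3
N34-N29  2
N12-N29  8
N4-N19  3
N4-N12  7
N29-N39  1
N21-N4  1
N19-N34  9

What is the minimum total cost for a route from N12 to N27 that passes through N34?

Shortest N12→N34: N12–N21–N39–N29–N34 = 8
Best N34 to N27: N34–N19–N27 costing 12
Total via N34: 8 + 12 = 20.

20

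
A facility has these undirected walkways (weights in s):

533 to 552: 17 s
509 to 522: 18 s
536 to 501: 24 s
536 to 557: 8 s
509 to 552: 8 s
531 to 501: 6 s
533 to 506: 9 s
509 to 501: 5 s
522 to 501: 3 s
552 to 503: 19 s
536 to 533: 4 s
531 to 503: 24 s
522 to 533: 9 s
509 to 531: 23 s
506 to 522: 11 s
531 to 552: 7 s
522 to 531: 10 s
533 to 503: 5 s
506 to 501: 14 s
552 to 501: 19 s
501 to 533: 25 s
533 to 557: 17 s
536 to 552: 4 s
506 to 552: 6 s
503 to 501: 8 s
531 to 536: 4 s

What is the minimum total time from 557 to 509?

Running Dijkstra from 557:
557: 0
536: 8  (via 557)
552: 12  (via 536)
531: 12  (via 536)
533: 12  (via 536)
503: 17  (via 533)
506: 18  (via 552)
501: 18  (via 531)
509: 20  (via 552)
Shortest route: 557–536–552–509 = 20 s.

20 s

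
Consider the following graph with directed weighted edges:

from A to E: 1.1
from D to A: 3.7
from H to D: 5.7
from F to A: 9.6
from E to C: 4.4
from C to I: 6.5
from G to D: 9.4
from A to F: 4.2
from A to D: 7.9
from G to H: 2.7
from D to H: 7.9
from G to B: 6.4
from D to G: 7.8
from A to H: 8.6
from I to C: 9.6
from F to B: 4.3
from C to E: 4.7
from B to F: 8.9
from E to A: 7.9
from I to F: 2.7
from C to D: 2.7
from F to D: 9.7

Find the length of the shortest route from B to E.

Running Dijkstra from B:
B: 0
F: 8.9  (via B)
A: 18.5  (via F)
D: 18.6  (via F)
E: 19.6  (via A)
Shortest route: B → F → A → E = 19.6.

19.6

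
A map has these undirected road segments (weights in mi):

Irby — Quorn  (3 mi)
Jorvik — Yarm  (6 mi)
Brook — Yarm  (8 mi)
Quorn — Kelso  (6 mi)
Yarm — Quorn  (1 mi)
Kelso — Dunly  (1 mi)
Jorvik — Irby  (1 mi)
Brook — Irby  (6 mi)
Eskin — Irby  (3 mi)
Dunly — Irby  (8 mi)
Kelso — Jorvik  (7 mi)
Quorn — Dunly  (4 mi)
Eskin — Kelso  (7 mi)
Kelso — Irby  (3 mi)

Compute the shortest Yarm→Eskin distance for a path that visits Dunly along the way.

Shortest Yarm→Dunly: Yarm → Quorn → Dunly = 5
Best Dunly to Eskin: Dunly → Kelso → Irby → Eskin costing 7
Total via Dunly: 5 + 7 = 12 mi.

12 mi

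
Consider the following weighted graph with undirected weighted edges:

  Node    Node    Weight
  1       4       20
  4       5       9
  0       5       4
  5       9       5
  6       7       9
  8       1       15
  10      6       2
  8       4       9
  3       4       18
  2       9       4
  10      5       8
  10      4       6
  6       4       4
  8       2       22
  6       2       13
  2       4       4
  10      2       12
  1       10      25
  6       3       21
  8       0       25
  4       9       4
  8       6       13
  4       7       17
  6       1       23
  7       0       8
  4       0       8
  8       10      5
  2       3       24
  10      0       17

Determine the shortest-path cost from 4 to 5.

Enumerating some paths:
4 → 0 → 5: 8+4 = 12
4 → 5: 9 = 9
4 → 2 → 9 → 5: 4+4+5 = 13
Cheapest is 4 → 5 at 9.

9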